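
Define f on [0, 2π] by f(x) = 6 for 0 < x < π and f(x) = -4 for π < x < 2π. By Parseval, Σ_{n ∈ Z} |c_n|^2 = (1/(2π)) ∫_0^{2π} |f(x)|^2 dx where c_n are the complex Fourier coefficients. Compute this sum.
Σ |c_n|^2 = 26

Parseval equates the L^2 energy of f (normalised by 1/(2π)) with the ℓ^2 sum of its Fourier coefficients: (1/(2π)) ∫_0^{2π} |f|^2 = Σ |c_n|^2.
Compute the left side: (1/(2π)) [∫_0^π 6^2 dx + ∫_π^{2π} (-4)^2 dx] = (1/(2π)) · (36π + 16π) = (36 + 16)/2 = 26.
So Σ_{n ∈ Z} |c_n|^2 = 26.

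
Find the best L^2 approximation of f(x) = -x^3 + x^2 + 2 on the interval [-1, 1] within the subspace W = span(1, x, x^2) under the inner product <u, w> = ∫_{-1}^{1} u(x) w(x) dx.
g(x) = x^2 - 3*x/5 + 2

The best approximation g ∈ W is the orthogonal projection of f onto W. Writing g = a_0 + a_1 x + a_2 x^2, the coefficients solve the normal equations G · a = b where
  G_{ij} = <φ_i, φ_j> and b_i = <f, φ_i>, with φ_0 = 1, φ_1 = x, φ_2 = x^2.
G =
  [2, 0, 2/3]
  [0, 2/3, 0]
  [2/3, 0, 2/5],
b = (14/3, -2/5, 26/15).
Solving gives a_0 = 2, a_1 = -3/5, a_2 = 1, so
  g(x) = x^2 - 3*x/5 + 2.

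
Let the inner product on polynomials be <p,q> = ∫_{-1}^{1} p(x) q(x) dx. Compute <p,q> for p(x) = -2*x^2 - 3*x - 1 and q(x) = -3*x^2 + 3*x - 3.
<p,q> = 42/5

Expand the product: p(x)·q(x) = 6*x^4 + 3*x^3 + 6*x + 3.
∫_{-1}^{1} of each monomial x^k gives [2/(k+1) if k even, 0 if k odd]. Integrating term-by-term (or equivalently evaluating the antiderivative F(x) = 6*x^5/5 + 3*x^4/4 + 3*x^2 + 3*x at the endpoints):
  F(1) − F(−1) = 159/20 − (-9/20) = 42/5.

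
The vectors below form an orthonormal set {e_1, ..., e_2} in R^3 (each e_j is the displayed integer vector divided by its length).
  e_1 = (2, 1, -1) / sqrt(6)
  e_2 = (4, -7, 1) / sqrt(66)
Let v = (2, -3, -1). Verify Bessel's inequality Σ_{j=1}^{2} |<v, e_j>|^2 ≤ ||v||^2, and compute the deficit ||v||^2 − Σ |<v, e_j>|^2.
Σ |<v, e_j>|^2 = 138/11; ||v||^2 = 14; deficit = 16/11

Write each e_j = u_j / sqrt(<u_j, u_j>) where u_j is the displayed integer vector. Then <v, e_j> = <v, u_j> / sqrt(<u_j, u_j>), so |<v, e_j>|^2 = <v, u_j>^2 / <u_j, u_j>.
Coefficients: <v, e_1> = 2/sqrt(6), <v, e_2> = 28/sqrt(66).
Square and sum: Σ |<v, e_j>|^2 = 138/11.
Compute ||v||^2 = v·v = 14.
Deficit = 14 − 138/11 = 16/11 ≥ 0, confirming Bessel's inequality. (The deficit equals ||v − Σ <v,e_j> e_j||^2, the squared distance from v to span{e_j}.)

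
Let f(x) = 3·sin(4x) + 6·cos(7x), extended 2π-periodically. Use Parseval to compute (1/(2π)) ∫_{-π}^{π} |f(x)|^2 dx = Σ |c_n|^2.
Σ |c_n|^2 = 45/2

Expand |f|^2 and use orthogonality of {sin(nx), cos(mx)} on [-π, π]:
  ∫_{-π}^{π} sin(nx)^2 dx = π, ∫ cos(mx)^2 dx = π, and cross terms integrate to 0.
So ∫_{-π}^{π} f(x)^2 dx = 3^2 · π + 6^2 · π = (9 + 36)π.
Divide by 2π: (9 + 36)/2 = 45/2.
By Parseval, this equals Σ |c_n|^2.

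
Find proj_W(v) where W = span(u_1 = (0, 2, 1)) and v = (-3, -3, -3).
proj_W(v) = (0, -18/5, -9/5)

Set up U = [u_1 | ... | u_1] ∈ R^(3×1). The projector onto W = col(U) is P = U (U^T U)^(-1) U^T.
Compute U^T U =
  [5],
and U^T v = (-9).
Solve U^T U · c = U^T v for the coefficients: c = (-9/5). The projection is proj_W(v) = U c.
Check: (v - proj_W(v)) · u_1 = 0  (should be 0).
Result: proj_W(v) = (0, -18/5, -9/5).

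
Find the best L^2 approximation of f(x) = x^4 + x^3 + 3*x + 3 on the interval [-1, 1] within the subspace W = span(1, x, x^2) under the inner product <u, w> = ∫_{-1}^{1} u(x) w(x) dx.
g(x) = 6*x^2/7 + 18*x/5 + 102/35

The best approximation g ∈ W is the orthogonal projection of f onto W. Writing g = a_0 + a_1 x + a_2 x^2, the coefficients solve the normal equations G · a = b where
  G_{ij} = <φ_i, φ_j> and b_i = <f, φ_i>, with φ_0 = 1, φ_1 = x, φ_2 = x^2.
G =
  [2, 0, 2/3]
  [0, 2/3, 0]
  [2/3, 0, 2/5],
b = (32/5, 12/5, 16/7).
Solving gives a_0 = 102/35, a_1 = 18/5, a_2 = 6/7, so
  g(x) = 6*x^2/7 + 18*x/5 + 102/35.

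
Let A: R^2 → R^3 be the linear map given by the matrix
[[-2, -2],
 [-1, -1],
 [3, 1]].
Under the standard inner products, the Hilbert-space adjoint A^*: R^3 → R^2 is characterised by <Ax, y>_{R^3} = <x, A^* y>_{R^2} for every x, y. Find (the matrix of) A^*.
A^* = A^T =
[[-2, -1, 3],
 [-2, -1, 1]]

For real matrices with standard dot products, the defining identity <Ax, y> = <x, A^* y> gives (Ax)^T y = x^T (A^*) y, i.e. x^T A^T y = x^T (A^*) y. Since this holds for all x, y, we must have A^* = A^T. Therefore
A^* =
[[-2, -1, 3],
 [-2, -1, 1]].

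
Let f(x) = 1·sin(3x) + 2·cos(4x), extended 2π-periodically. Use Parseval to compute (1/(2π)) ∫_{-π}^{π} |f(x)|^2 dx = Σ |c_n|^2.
Σ |c_n|^2 = 5/2

Expand |f|^2 and use orthogonality of {sin(nx), cos(mx)} on [-π, π]:
  ∫_{-π}^{π} sin(nx)^2 dx = π, ∫ cos(mx)^2 dx = π, and cross terms integrate to 0.
So ∫_{-π}^{π} f(x)^2 dx = 1^2 · π + 2^2 · π = (1 + 4)π.
Divide by 2π: (1 + 4)/2 = 5/2.
By Parseval, this equals Σ |c_n|^2.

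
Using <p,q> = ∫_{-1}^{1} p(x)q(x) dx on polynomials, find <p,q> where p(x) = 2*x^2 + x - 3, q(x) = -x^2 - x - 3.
<p,q> = 218/15

Expand the product: p(x)·q(x) = -2*x^4 - 3*x^3 - 4*x^2 + 9.
∫_{-1}^{1} of each monomial x^k gives [2/(k+1) if k even, 0 if k odd]. Integrating term-by-term (or equivalently evaluating the antiderivative F(x) = -2*x^5/5 - 3*x^4/4 - 4*x^3/3 + 9*x at the endpoints):
  F(1) − F(−1) = 391/60 − (-481/60) = 218/15.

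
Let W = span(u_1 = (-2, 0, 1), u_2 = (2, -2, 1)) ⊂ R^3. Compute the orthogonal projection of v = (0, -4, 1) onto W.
proj_W(v) = (2/3, -8/3, 7/3)

Set up U = [u_1 | ... | u_2] ∈ R^(3×2). The projector onto W = col(U) is P = U (U^T U)^(-1) U^T.
Compute U^T U =
  [5, -3]
  [-3, 9],
and U^T v = (1, 9).
Solve U^T U · c = U^T v for the coefficients: c = (1, 4/3). The projection is proj_W(v) = U c.
Check: (v - proj_W(v)) · u_1 = 0  (should be 0).
Check: (v - proj_W(v)) · u_2 = 0  (should be 0).
Result: proj_W(v) = (2/3, -8/3, 7/3).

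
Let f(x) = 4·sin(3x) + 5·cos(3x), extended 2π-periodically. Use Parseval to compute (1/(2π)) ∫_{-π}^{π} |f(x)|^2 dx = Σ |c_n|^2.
Σ |c_n|^2 = 41/2

Expand |f|^2 and use orthogonality of {sin(nx), cos(mx)} on [-π, π]:
  ∫_{-π}^{π} sin(nx)^2 dx = π, ∫ cos(mx)^2 dx = π, and cross terms integrate to 0.
So ∫_{-π}^{π} f(x)^2 dx = 4^2 · π + 5^2 · π = (16 + 25)π.
Divide by 2π: (16 + 25)/2 = 41/2.
By Parseval, this equals Σ |c_n|^2.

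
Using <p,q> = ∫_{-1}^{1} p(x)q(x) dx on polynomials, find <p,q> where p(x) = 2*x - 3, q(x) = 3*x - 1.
<p,q> = 10

Expand the product: p(x)·q(x) = 6*x^2 - 11*x + 3.
∫_{-1}^{1} of each monomial x^k gives [2/(k+1) if k even, 0 if k odd]. Integrating term-by-term (or equivalently evaluating the antiderivative F(x) = 2*x^3 - 11*x^2/2 + 3*x at the endpoints):
  F(1) − F(−1) = -1/2 − (-21/2) = 10.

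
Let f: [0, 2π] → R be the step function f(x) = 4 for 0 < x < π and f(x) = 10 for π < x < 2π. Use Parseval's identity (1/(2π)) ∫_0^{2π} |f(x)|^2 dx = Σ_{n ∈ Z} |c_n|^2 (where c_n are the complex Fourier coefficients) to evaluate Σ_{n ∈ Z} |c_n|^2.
Σ |c_n|^2 = 58

Parseval equates the L^2 energy of f (normalised by 1/(2π)) with the ℓ^2 sum of its Fourier coefficients: (1/(2π)) ∫_0^{2π} |f|^2 = Σ |c_n|^2.
Compute the left side: (1/(2π)) [∫_0^π 4^2 dx + ∫_π^{2π} 10^2 dx] = (1/(2π)) · (16π + 100π) = (16 + 100)/2 = 58.
So Σ_{n ∈ Z} |c_n|^2 = 58.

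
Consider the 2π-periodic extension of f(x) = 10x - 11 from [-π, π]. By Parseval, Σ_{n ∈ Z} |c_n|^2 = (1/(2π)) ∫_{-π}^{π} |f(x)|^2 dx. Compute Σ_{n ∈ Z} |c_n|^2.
Σ |c_n|^2 = 100π^2/3 + 121

Expand and integrate term by term over [-π, π]:
  ∫ (10x)^2 dx = 100·(2π^3/3); ∫ 2·10·(-11)·x dx = 0 (odd integrand); ∫ (-11)^2 dx = 121·2π.
So (1/(2π)) ∫_{-π}^{π} (10x - 11)^2 dx = 100π^2/3 + 121 = 100π^2/3 + 121.
Parseval ⇒ Σ |c_n|^2 = 100π^2/3 + 121.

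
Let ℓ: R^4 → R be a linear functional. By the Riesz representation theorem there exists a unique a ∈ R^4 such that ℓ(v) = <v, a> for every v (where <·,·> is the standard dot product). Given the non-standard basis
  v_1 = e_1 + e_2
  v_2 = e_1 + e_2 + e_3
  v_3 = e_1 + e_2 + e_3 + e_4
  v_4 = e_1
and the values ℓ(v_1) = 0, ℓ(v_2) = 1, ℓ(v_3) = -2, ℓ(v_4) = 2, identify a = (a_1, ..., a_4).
a = (2, -2, 1, -3)

Write a = (a_1, ..., a_4) in the standard basis. For each basis vector v_i, ℓ(v_i) = <v_i, a> is a linear equation in the a_j's. Collect the n equations into a matrix system V a = ℓ, where row i of V is v_i (expressed in the standard basis). Since V is invertible (lower-triangular with 1s on the diagonal, up to permutation), solve by back-substitution:
  V =
[[1, 1, 0, 0],
 [1, 1, 1, 0],
 [1, 1, 1, 1],
 [1, 0, 0, 0]]
  V a = (0, 1, -2, 2)
Solving gives a = (2, -2, 1, -3).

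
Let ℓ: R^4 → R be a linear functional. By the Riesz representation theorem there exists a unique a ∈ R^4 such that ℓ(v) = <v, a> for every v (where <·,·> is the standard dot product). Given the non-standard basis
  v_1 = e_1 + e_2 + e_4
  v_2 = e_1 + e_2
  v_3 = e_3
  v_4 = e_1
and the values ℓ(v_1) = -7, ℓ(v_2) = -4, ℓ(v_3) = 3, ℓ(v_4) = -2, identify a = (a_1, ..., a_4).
a = (-2, -2, 3, -3)

Write a = (a_1, ..., a_4) in the standard basis. For each basis vector v_i, ℓ(v_i) = <v_i, a> is a linear equation in the a_j's. Collect the n equations into a matrix system V a = ℓ, where row i of V is v_i (expressed in the standard basis). Since V is invertible (lower-triangular with 1s on the diagonal, up to permutation), solve by back-substitution:
  V =
[[1, 1, 0, 1],
 [1, 1, 0, 0],
 [0, 0, 1, 0],
 [1, 0, 0, 0]]
  V a = (-7, -4, 3, -2)
Solving gives a = (-2, -2, 3, -3).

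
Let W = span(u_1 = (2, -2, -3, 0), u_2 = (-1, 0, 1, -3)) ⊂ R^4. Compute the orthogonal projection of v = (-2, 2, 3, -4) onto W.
proj_W(v) = (-68/27, 34/27, 85/27, -34/9)

Set up U = [u_1 | ... | u_2] ∈ R^(4×2). The projector onto W = col(U) is P = U (U^T U)^(-1) U^T.
Compute U^T U =
  [17, -5]
  [-5, 11],
and U^T v = (-17, 17).
Solve U^T U · c = U^T v for the coefficients: c = (-17/27, 34/27). The projection is proj_W(v) = U c.
Check: (v - proj_W(v)) · u_1 = 0  (should be 0).
Check: (v - proj_W(v)) · u_2 = 0  (should be 0).
Result: proj_W(v) = (-68/27, 34/27, 85/27, -34/9).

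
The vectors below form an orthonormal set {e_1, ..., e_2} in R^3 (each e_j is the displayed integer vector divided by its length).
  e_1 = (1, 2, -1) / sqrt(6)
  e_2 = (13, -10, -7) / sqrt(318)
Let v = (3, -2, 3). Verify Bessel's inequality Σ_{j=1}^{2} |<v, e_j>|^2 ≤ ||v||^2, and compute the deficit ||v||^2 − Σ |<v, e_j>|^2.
Σ |<v, e_j>|^2 = 382/53; ||v||^2 = 22; deficit = 784/53

Write each e_j = u_j / sqrt(<u_j, u_j>) where u_j is the displayed integer vector. Then <v, e_j> = <v, u_j> / sqrt(<u_j, u_j>), so |<v, e_j>|^2 = <v, u_j>^2 / <u_j, u_j>.
Coefficients: <v, e_1> = -4/sqrt(6), <v, e_2> = 38/sqrt(318).
Square and sum: Σ |<v, e_j>|^2 = 382/53.
Compute ||v||^2 = v·v = 22.
Deficit = 22 − 382/53 = 784/53 ≥ 0, confirming Bessel's inequality. (The deficit equals ||v − Σ <v,e_j> e_j||^2, the squared distance from v to span{e_j}.)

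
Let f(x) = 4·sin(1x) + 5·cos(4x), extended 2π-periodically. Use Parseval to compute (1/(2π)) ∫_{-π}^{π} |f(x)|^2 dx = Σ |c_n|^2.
Σ |c_n|^2 = 41/2

Expand |f|^2 and use orthogonality of {sin(nx), cos(mx)} on [-π, π]:
  ∫_{-π}^{π} sin(nx)^2 dx = π, ∫ cos(mx)^2 dx = π, and cross terms integrate to 0.
So ∫_{-π}^{π} f(x)^2 dx = 4^2 · π + 5^2 · π = (16 + 25)π.
Divide by 2π: (16 + 25)/2 = 41/2.
By Parseval, this equals Σ |c_n|^2.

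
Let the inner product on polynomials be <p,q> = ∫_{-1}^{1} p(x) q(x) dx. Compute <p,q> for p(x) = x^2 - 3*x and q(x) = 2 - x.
<p,q> = 10/3

Expand the product: p(x)·q(x) = -x^3 + 5*x^2 - 6*x.
∫_{-1}^{1} of each monomial x^k gives [2/(k+1) if k even, 0 if k odd]. Integrating term-by-term (or equivalently evaluating the antiderivative F(x) = -x^4/4 + 5*x^3/3 - 3*x^2 at the endpoints):
  F(1) − F(−1) = -19/12 − (-59/12) = 10/3.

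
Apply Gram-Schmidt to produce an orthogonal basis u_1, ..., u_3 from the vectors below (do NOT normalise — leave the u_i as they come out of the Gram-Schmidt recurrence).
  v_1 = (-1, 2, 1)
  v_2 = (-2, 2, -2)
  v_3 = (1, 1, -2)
Orthogonal basis:
  u_1 = (-1, 2, 1)
  u_2 = (-4/3, 2/3, -8/3)
  u_3 = (3/2, 1, -1/2)

Apply the Gram-Schmidt recurrence
  u_1 = v_1
  u_i = v_i − Σ_{j<i} ((v_i · u_j) / (u_j · u_j)) · u_j.

Step by step this gives:
  u_1 = (-1, 2, 1)
  u_2 = (-4/3, 2/3, -8/3)
  u_3 = (3/2, 1, -1/2)

Orthogonality check:
  u_2 · u_1 = 0 (should be 0)
  u_3 · u_1 = 0 (should be 0)
  u_3 · u_2 = 0 (should be 0)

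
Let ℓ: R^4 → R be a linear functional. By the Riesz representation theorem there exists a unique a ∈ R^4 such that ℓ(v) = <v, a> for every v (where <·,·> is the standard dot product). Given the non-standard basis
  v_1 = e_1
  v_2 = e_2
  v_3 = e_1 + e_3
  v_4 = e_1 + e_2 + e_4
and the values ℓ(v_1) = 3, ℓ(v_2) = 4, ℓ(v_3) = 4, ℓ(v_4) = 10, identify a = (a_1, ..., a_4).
a = (3, 4, 1, 3)

Write a = (a_1, ..., a_4) in the standard basis. For each basis vector v_i, ℓ(v_i) = <v_i, a> is a linear equation in the a_j's. Collect the n equations into a matrix system V a = ℓ, where row i of V is v_i (expressed in the standard basis). Since V is invertible (lower-triangular with 1s on the diagonal, up to permutation), solve by back-substitution:
  V =
[[1, 0, 0, 0],
 [0, 1, 0, 0],
 [1, 0, 1, 0],
 [1, 1, 0, 1]]
  V a = (3, 4, 4, 10)
Solving gives a = (3, 4, 1, 3).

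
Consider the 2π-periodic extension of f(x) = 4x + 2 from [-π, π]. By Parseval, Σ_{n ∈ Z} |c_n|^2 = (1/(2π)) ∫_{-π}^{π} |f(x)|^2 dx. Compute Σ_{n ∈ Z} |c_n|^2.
Σ |c_n|^2 = 16π^2/3 + 4

Expand and integrate term by term over [-π, π]:
  ∫ (4x)^2 dx = 16·(2π^3/3); ∫ 2·4·(2)·x dx = 0 (odd integrand); ∫ 2^2 dx = 4·2π.
So (1/(2π)) ∫_{-π}^{π} (4x + 2)^2 dx = 16π^2/3 + 4 = 16π^2/3 + 4.
Parseval ⇒ Σ |c_n|^2 = 16π^2/3 + 4.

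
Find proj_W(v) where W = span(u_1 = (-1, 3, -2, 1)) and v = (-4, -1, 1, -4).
proj_W(v) = (1/3, -1, 2/3, -1/3)

Set up U = [u_1 | ... | u_1] ∈ R^(4×1). The projector onto W = col(U) is P = U (U^T U)^(-1) U^T.
Compute U^T U =
  [15],
and U^T v = (-5).
Solve U^T U · c = U^T v for the coefficients: c = (-1/3). The projection is proj_W(v) = U c.
Check: (v - proj_W(v)) · u_1 = 0  (should be 0).
Result: proj_W(v) = (1/3, -1, 2/3, -1/3).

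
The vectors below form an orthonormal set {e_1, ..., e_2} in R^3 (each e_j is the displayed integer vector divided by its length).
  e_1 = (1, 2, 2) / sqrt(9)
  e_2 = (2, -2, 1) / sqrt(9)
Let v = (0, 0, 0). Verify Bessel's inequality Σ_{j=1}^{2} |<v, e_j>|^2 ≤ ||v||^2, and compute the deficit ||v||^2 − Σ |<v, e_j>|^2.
Σ |<v, e_j>|^2 = 0; ||v||^2 = 0; deficit = 0

Write each e_j = u_j / sqrt(<u_j, u_j>) where u_j is the displayed integer vector. Then <v, e_j> = <v, u_j> / sqrt(<u_j, u_j>), so |<v, e_j>|^2 = <v, u_j>^2 / <u_j, u_j>.
Coefficients: <v, e_1> = 0/sqrt(9), <v, e_2> = 0/sqrt(9).
Square and sum: Σ |<v, e_j>|^2 = 0.
Compute ||v||^2 = v·v = 0.
Deficit = 0 − 0 = 0 ≥ 0, confirming Bessel's inequality. (The deficit equals ||v − Σ <v,e_j> e_j||^2, the squared distance from v to span{e_j}.)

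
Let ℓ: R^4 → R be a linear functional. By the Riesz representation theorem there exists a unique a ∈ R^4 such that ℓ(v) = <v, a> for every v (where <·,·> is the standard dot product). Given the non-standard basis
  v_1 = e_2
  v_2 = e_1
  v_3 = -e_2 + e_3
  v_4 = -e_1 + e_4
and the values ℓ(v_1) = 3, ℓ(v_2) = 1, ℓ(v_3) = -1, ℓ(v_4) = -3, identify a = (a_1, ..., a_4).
a = (1, 3, 2, -2)

Write a = (a_1, ..., a_4) in the standard basis. For each basis vector v_i, ℓ(v_i) = <v_i, a> is a linear equation in the a_j's. Collect the n equations into a matrix system V a = ℓ, where row i of V is v_i (expressed in the standard basis). Since V is invertible (lower-triangular with 1s on the diagonal, up to permutation), solve by back-substitution:
  V =
[[0, 1, 0, 0],
 [1, 0, 0, 0],
 [0, -1, 1, 0],
 [-1, 0, 0, 1]]
  V a = (3, 1, -1, -3)
Solving gives a = (1, 3, 2, -2).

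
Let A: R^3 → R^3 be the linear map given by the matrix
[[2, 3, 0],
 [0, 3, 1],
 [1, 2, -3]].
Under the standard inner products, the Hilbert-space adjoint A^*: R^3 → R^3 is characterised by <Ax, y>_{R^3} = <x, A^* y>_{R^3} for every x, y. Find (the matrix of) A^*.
A^* = A^T =
[[2, 0, 1],
 [3, 3, 2],
 [0, 1, -3]]

For real matrices with standard dot products, the defining identity <Ax, y> = <x, A^* y> gives (Ax)^T y = x^T (A^*) y, i.e. x^T A^T y = x^T (A^*) y. Since this holds for all x, y, we must have A^* = A^T. Therefore
A^* =
[[2, 0, 1],
 [3, 3, 2],
 [0, 1, -3]].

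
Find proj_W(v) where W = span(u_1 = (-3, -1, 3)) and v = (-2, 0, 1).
proj_W(v) = (-27/19, -9/19, 27/19)

Set up U = [u_1 | ... | u_1] ∈ R^(3×1). The projector onto W = col(U) is P = U (U^T U)^(-1) U^T.
Compute U^T U =
  [19],
and U^T v = (9).
Solve U^T U · c = U^T v for the coefficients: c = (9/19). The projection is proj_W(v) = U c.
Check: (v - proj_W(v)) · u_1 = 0  (should be 0).
Result: proj_W(v) = (-27/19, -9/19, 27/19).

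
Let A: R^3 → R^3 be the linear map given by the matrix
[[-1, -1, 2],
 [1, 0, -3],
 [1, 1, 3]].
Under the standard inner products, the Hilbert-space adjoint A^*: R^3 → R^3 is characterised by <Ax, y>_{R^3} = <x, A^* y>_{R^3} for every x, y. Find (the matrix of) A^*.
A^* = A^T =
[[-1, 1, 1],
 [-1, 0, 1],
 [2, -3, 3]]

For real matrices with standard dot products, the defining identity <Ax, y> = <x, A^* y> gives (Ax)^T y = x^T (A^*) y, i.e. x^T A^T y = x^T (A^*) y. Since this holds for all x, y, we must have A^* = A^T. Therefore
A^* =
[[-1, 1, 1],
 [-1, 0, 1],
 [2, -3, 3]].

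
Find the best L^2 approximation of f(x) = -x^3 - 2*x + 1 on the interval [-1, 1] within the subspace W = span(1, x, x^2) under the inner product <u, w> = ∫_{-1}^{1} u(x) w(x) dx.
g(x) = 1 - 13*x/5

The best approximation g ∈ W is the orthogonal projection of f onto W. Writing g = a_0 + a_1 x + a_2 x^2, the coefficients solve the normal equations G · a = b where
  G_{ij} = <φ_i, φ_j> and b_i = <f, φ_i>, with φ_0 = 1, φ_1 = x, φ_2 = x^2.
G =
  [2, 0, 2/3]
  [0, 2/3, 0]
  [2/3, 0, 2/5],
b = (2, -26/15, 2/3).
Solving gives a_0 = 1, a_1 = -13/5, a_2 = 0, so
  g(x) = 1 - 13*x/5.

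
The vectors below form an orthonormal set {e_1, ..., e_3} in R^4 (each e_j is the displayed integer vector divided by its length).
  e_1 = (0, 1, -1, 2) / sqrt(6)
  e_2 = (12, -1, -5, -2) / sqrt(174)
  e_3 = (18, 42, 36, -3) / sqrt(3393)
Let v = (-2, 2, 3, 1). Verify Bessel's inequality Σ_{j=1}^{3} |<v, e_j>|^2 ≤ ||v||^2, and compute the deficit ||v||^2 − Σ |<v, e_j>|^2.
Σ |<v, e_j>|^2 = 230/13; ||v||^2 = 18; deficit = 4/13

Write each e_j = u_j / sqrt(<u_j, u_j>) where u_j is the displayed integer vector. Then <v, e_j> = <v, u_j> / sqrt(<u_j, u_j>), so |<v, e_j>|^2 = <v, u_j>^2 / <u_j, u_j>.
Coefficients: <v, e_1> = 1/sqrt(6), <v, e_2> = -43/sqrt(174), <v, e_3> = 153/sqrt(3393).
Square and sum: Σ |<v, e_j>|^2 = 230/13.
Compute ||v||^2 = v·v = 18.
Deficit = 18 − 230/13 = 4/13 ≥ 0, confirming Bessel's inequality. (The deficit equals ||v − Σ <v,e_j> e_j||^2, the squared distance from v to span{e_j}.)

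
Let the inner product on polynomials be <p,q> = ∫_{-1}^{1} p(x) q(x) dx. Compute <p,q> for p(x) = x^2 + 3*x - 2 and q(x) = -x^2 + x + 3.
<p,q> = -106/15

Expand the product: p(x)·q(x) = -x^4 - 2*x^3 + 8*x^2 + 7*x - 6.
∫_{-1}^{1} of each monomial x^k gives [2/(k+1) if k even, 0 if k odd]. Integrating term-by-term (or equivalently evaluating the antiderivative F(x) = -x^5/5 - x^4/2 + 8*x^3/3 + 7*x^2/2 - 6*x at the endpoints):
  F(1) − F(−1) = -8/15 − (98/15) = -106/15.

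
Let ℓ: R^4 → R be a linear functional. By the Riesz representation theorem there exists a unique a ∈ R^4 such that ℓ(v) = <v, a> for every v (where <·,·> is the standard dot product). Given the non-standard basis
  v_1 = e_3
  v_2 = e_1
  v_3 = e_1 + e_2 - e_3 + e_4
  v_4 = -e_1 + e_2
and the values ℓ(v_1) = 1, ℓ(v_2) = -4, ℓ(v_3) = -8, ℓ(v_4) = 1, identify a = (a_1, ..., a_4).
a = (-4, -3, 1, 0)

Write a = (a_1, ..., a_4) in the standard basis. For each basis vector v_i, ℓ(v_i) = <v_i, a> is a linear equation in the a_j's. Collect the n equations into a matrix system V a = ℓ, where row i of V is v_i (expressed in the standard basis). Since V is invertible (lower-triangular with 1s on the diagonal, up to permutation), solve by back-substitution:
  V =
[[0, 0, 1, 0],
 [1, 0, 0, 0],
 [1, 1, -1, 1],
 [-1, 1, 0, 0]]
  V a = (1, -4, -8, 1)
Solving gives a = (-4, -3, 1, 0).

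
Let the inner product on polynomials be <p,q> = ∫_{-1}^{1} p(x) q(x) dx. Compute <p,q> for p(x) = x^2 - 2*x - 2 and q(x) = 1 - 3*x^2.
<p,q> = -8/15

Expand the product: p(x)·q(x) = -3*x^4 + 6*x^3 + 7*x^2 - 2*x - 2.
∫_{-1}^{1} of each monomial x^k gives [2/(k+1) if k even, 0 if k odd]. Integrating term-by-term (or equivalently evaluating the antiderivative F(x) = -3*x^5/5 + 3*x^4/2 + 7*x^3/3 - x^2 - 2*x at the endpoints):
  F(1) − F(−1) = 7/30 − (23/30) = -8/15.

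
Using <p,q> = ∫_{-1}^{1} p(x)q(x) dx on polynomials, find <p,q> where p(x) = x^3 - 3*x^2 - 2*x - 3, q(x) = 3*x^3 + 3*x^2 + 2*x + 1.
<p,q> = -2206/105

Expand the product: p(x)·q(x) = 3*x^6 - 6*x^5 - 13*x^4 - 20*x^3 - 16*x^2 - 8*x - 3.
∫_{-1}^{1} of each monomial x^k gives [2/(k+1) if k even, 0 if k odd]. Integrating term-by-term (or equivalently evaluating the antiderivative F(x) = 3*x^7/7 - x^6 - 13*x^5/5 - 5*x^4 - 16*x^3/3 - 4*x^2 - 3*x at the endpoints):
  F(1) − F(−1) = -2153/105 − (53/105) = -2206/105.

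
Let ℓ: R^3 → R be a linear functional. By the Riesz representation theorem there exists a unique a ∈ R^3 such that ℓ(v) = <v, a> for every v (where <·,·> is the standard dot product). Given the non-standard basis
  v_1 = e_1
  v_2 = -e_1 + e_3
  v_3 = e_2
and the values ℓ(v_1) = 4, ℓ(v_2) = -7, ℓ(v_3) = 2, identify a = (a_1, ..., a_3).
a = (4, 2, -3)

Write a = (a_1, ..., a_3) in the standard basis. For each basis vector v_i, ℓ(v_i) = <v_i, a> is a linear equation in the a_j's. Collect the n equations into a matrix system V a = ℓ, where row i of V is v_i (expressed in the standard basis). Since V is invertible (lower-triangular with 1s on the diagonal, up to permutation), solve by back-substitution:
  V =
[[1, 0, 0],
 [-1, 0, 1],
 [0, 1, 0]]
  V a = (4, -7, 2)
Solving gives a = (4, 2, -3).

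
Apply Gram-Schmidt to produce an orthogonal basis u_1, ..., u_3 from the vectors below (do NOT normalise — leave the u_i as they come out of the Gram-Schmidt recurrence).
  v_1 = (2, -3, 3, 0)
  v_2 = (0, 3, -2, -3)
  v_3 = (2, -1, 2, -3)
Orthogonal basis:
  u_1 = (2, -3, 3, 0)
  u_2 = (15/11, 21/22, 1/22, -3)
  u_3 = (-114/259, -4/37, 48/259, -60/259)

Apply the Gram-Schmidt recurrence
  u_1 = v_1
  u_i = v_i − Σ_{j<i} ((v_i · u_j) / (u_j · u_j)) · u_j.

Step by step this gives:
  u_1 = (2, -3, 3, 0)
  u_2 = (15/11, 21/22, 1/22, -3)
  u_3 = (-114/259, -4/37, 48/259, -60/259)

Orthogonality check:
  u_2 · u_1 = 0 (should be 0)
  u_3 · u_1 = 0 (should be 0)
  u_3 · u_2 = 0 (should be 0)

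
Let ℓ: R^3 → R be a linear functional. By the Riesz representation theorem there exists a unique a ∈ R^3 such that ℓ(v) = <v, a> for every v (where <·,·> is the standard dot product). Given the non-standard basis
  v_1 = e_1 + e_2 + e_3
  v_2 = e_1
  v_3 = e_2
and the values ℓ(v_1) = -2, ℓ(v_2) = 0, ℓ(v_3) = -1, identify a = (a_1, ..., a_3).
a = (0, -1, -1)

Write a = (a_1, ..., a_3) in the standard basis. For each basis vector v_i, ℓ(v_i) = <v_i, a> is a linear equation in the a_j's. Collect the n equations into a matrix system V a = ℓ, where row i of V is v_i (expressed in the standard basis). Since V is invertible (lower-triangular with 1s on the diagonal, up to permutation), solve by back-substitution:
  V =
[[1, 1, 1],
 [1, 0, 0],
 [0, 1, 0]]
  V a = (-2, 0, -1)
Solving gives a = (0, -1, -1).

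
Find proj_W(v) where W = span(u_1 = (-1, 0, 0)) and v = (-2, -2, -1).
proj_W(v) = (-2, 0, 0)

Set up U = [u_1 | ... | u_1] ∈ R^(3×1). The projector onto W = col(U) is P = U (U^T U)^(-1) U^T.
Compute U^T U =
  [1],
and U^T v = (2).
Solve U^T U · c = U^T v for the coefficients: c = (2). The projection is proj_W(v) = U c.
Check: (v - proj_W(v)) · u_1 = 0  (should be 0).
Result: proj_W(v) = (-2, 0, 0).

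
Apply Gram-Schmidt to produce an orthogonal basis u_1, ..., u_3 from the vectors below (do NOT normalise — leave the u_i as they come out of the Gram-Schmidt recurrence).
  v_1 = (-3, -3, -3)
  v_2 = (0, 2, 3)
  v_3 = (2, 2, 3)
Orthogonal basis:
  u_1 = (-3, -3, -3)
  u_2 = (-5/3, 1/3, 4/3)
  u_3 = (1/7, -3/7, 2/7)

Apply the Gram-Schmidt recurrence
  u_1 = v_1
  u_i = v_i − Σ_{j<i} ((v_i · u_j) / (u_j · u_j)) · u_j.

Step by step this gives:
  u_1 = (-3, -3, -3)
  u_2 = (-5/3, 1/3, 4/3)
  u_3 = (1/7, -3/7, 2/7)

Orthogonality check:
  u_2 · u_1 = 0 (should be 0)
  u_3 · u_1 = 0 (should be 0)
  u_3 · u_2 = 0 (should be 0)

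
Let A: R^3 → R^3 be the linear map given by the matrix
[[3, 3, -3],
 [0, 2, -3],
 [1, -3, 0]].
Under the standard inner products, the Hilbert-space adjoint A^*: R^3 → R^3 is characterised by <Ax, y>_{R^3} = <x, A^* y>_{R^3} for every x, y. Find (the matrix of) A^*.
A^* = A^T =
[[3, 0, 1],
 [3, 2, -3],
 [-3, -3, 0]]

For real matrices with standard dot products, the defining identity <Ax, y> = <x, A^* y> gives (Ax)^T y = x^T (A^*) y, i.e. x^T A^T y = x^T (A^*) y. Since this holds for all x, y, we must have A^* = A^T. Therefore
A^* =
[[3, 0, 1],
 [3, 2, -3],
 [-3, -3, 0]].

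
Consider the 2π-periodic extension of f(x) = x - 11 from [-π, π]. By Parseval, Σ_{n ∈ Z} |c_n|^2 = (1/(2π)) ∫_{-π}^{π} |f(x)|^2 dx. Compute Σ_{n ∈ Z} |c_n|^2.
Σ |c_n|^2 = π^2/3 + 121

Expand and integrate term by term over [-π, π]:
  ∫ (x)^2 dx = 1·(2π^3/3); ∫ 2·1·(-11)·x dx = 0 (odd integrand); ∫ (-11)^2 dx = 121·2π.
So (1/(2π)) ∫_{-π}^{π} (x - 11)^2 dx = 1π^2/3 + 121 = π^2/3 + 121.
Parseval ⇒ Σ |c_n|^2 = π^2/3 + 121.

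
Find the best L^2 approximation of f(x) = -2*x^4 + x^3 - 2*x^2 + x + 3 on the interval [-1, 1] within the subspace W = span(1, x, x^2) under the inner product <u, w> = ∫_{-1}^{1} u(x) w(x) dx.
g(x) = -26*x^2/7 + 8*x/5 + 111/35

The best approximation g ∈ W is the orthogonal projection of f onto W. Writing g = a_0 + a_1 x + a_2 x^2, the coefficients solve the normal equations G · a = b where
  G_{ij} = <φ_i, φ_j> and b_i = <f, φ_i>, with φ_0 = 1, φ_1 = x, φ_2 = x^2.
G =
  [2, 0, 2/3]
  [0, 2/3, 0]
  [2/3, 0, 2/5],
b = (58/15, 16/15, 22/35).
Solving gives a_0 = 111/35, a_1 = 8/5, a_2 = -26/7, so
  g(x) = -26*x^2/7 + 8*x/5 + 111/35.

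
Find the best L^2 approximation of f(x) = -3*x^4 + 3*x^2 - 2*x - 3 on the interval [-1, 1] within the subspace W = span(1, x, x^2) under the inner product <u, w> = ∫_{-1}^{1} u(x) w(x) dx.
g(x) = 3*x^2/7 - 2*x - 96/35

The best approximation g ∈ W is the orthogonal projection of f onto W. Writing g = a_0 + a_1 x + a_2 x^2, the coefficients solve the normal equations G · a = b where
  G_{ij} = <φ_i, φ_j> and b_i = <f, φ_i>, with φ_0 = 1, φ_1 = x, φ_2 = x^2.
G =
  [2, 0, 2/3]
  [0, 2/3, 0]
  [2/3, 0, 2/5],
b = (-26/5, -4/3, -58/35).
Solving gives a_0 = -96/35, a_1 = -2, a_2 = 3/7, so
  g(x) = 3*x^2/7 - 2*x - 96/35.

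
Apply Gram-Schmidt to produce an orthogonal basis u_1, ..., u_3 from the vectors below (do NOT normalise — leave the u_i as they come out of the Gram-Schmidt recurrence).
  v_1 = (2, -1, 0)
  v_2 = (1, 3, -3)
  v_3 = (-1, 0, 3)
Orthogonal basis:
  u_1 = (2, -1, 0)
  u_2 = (7/5, 14/5, -3)
  u_3 = (27/47, 54/47, 63/47)

Apply the Gram-Schmidt recurrence
  u_1 = v_1
  u_i = v_i − Σ_{j<i} ((v_i · u_j) / (u_j · u_j)) · u_j.

Step by step this gives:
  u_1 = (2, -1, 0)
  u_2 = (7/5, 14/5, -3)
  u_3 = (27/47, 54/47, 63/47)

Orthogonality check:
  u_2 · u_1 = 0 (should be 0)
  u_3 · u_1 = 0 (should be 0)
  u_3 · u_2 = 0 (should be 0)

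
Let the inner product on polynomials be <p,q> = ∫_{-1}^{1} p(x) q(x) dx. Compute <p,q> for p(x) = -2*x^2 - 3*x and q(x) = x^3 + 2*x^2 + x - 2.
<p,q> = -32/15

Expand the product: p(x)·q(x) = -2*x^5 - 7*x^4 - 8*x^3 + x^2 + 6*x.
∫_{-1}^{1} of each monomial x^k gives [2/(k+1) if k even, 0 if k odd]. Integrating term-by-term (or equivalently evaluating the antiderivative F(x) = -x^6/3 - 7*x^5/5 - 2*x^4 + x^3/3 + 3*x^2 at the endpoints):
  F(1) − F(−1) = -2/5 − (26/15) = -32/15.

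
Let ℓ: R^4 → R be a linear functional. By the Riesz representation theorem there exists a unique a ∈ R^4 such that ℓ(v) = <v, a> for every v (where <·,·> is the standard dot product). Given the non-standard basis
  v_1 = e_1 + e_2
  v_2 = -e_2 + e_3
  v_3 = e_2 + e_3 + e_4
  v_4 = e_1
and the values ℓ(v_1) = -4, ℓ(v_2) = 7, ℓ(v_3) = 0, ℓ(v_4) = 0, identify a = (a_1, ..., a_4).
a = (0, -4, 3, 1)

Write a = (a_1, ..., a_4) in the standard basis. For each basis vector v_i, ℓ(v_i) = <v_i, a> is a linear equation in the a_j's. Collect the n equations into a matrix system V a = ℓ, where row i of V is v_i (expressed in the standard basis). Since V is invertible (lower-triangular with 1s on the diagonal, up to permutation), solve by back-substitution:
  V =
[[1, 1, 0, 0],
 [0, -1, 1, 0],
 [0, 1, 1, 1],
 [1, 0, 0, 0]]
  V a = (-4, 7, 0, 0)
Solving gives a = (0, -4, 3, 1).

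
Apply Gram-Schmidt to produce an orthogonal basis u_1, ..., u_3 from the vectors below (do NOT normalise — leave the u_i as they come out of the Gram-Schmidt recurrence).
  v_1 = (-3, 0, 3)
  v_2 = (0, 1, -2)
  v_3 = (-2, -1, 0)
Orthogonal basis:
  u_1 = (-3, 0, 3)
  u_2 = (-1, 1, -1)
  u_3 = (-2/3, -4/3, -2/3)

Apply the Gram-Schmidt recurrence
  u_1 = v_1
  u_i = v_i − Σ_{j<i} ((v_i · u_j) / (u_j · u_j)) · u_j.

Step by step this gives:
  u_1 = (-3, 0, 3)
  u_2 = (-1, 1, -1)
  u_3 = (-2/3, -4/3, -2/3)

Orthogonality check:
  u_2 · u_1 = 0 (should be 0)
  u_3 · u_1 = 0 (should be 0)
  u_3 · u_2 = 0 (should be 0)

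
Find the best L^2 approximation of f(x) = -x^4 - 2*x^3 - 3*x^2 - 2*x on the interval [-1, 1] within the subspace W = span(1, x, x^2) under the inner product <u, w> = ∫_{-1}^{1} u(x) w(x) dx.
g(x) = -27*x^2/7 - 16*x/5 + 3/35

The best approximation g ∈ W is the orthogonal projection of f onto W. Writing g = a_0 + a_1 x + a_2 x^2, the coefficients solve the normal equations G · a = b where
  G_{ij} = <φ_i, φ_j> and b_i = <f, φ_i>, with φ_0 = 1, φ_1 = x, φ_2 = x^2.
G =
  [2, 0, 2/3]
  [0, 2/3, 0]
  [2/3, 0, 2/5],
b = (-12/5, -32/15, -52/35).
Solving gives a_0 = 3/35, a_1 = -16/5, a_2 = -27/7, so
  g(x) = -27*x^2/7 - 16*x/5 + 3/35.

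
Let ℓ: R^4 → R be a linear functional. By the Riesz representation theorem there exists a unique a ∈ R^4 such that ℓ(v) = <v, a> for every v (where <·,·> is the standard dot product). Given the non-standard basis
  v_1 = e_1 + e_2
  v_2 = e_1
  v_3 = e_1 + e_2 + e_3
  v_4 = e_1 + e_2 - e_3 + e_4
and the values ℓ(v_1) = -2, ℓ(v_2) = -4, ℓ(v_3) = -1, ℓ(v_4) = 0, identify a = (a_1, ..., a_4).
a = (-4, 2, 1, 3)

Write a = (a_1, ..., a_4) in the standard basis. For each basis vector v_i, ℓ(v_i) = <v_i, a> is a linear equation in the a_j's. Collect the n equations into a matrix system V a = ℓ, where row i of V is v_i (expressed in the standard basis). Since V is invertible (lower-triangular with 1s on the diagonal, up to permutation), solve by back-substitution:
  V =
[[1, 1, 0, 0],
 [1, 0, 0, 0],
 [1, 1, 1, 0],
 [1, 1, -1, 1]]
  V a = (-2, -4, -1, 0)
Solving gives a = (-4, 2, 1, 3).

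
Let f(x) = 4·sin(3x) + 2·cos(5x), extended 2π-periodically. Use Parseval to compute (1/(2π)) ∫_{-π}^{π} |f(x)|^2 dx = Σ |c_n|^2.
Σ |c_n|^2 = 10

Expand |f|^2 and use orthogonality of {sin(nx), cos(mx)} on [-π, π]:
  ∫_{-π}^{π} sin(nx)^2 dx = π, ∫ cos(mx)^2 dx = π, and cross terms integrate to 0.
So ∫_{-π}^{π} f(x)^2 dx = 4^2 · π + 2^2 · π = (16 + 4)π.
Divide by 2π: (16 + 4)/2 = 10.
By Parseval, this equals Σ |c_n|^2.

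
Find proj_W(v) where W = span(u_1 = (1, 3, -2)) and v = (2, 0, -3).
proj_W(v) = (4/7, 12/7, -8/7)

Set up U = [u_1 | ... | u_1] ∈ R^(3×1). The projector onto W = col(U) is P = U (U^T U)^(-1) U^T.
Compute U^T U =
  [14],
and U^T v = (8).
Solve U^T U · c = U^T v for the coefficients: c = (4/7). The projection is proj_W(v) = U c.
Check: (v - proj_W(v)) · u_1 = 0  (should be 0).
Result: proj_W(v) = (4/7, 12/7, -8/7).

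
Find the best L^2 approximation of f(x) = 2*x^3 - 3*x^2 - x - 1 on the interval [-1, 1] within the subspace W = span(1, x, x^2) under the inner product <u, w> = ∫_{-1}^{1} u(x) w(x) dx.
g(x) = -3*x^2 + x/5 - 1

The best approximation g ∈ W is the orthogonal projection of f onto W. Writing g = a_0 + a_1 x + a_2 x^2, the coefficients solve the normal equations G · a = b where
  G_{ij} = <φ_i, φ_j> and b_i = <f, φ_i>, with φ_0 = 1, φ_1 = x, φ_2 = x^2.
G =
  [2, 0, 2/3]
  [0, 2/3, 0]
  [2/3, 0, 2/5],
b = (-4, 2/15, -28/15).
Solving gives a_0 = -1, a_1 = 1/5, a_2 = -3, so
  g(x) = -3*x^2 + x/5 - 1.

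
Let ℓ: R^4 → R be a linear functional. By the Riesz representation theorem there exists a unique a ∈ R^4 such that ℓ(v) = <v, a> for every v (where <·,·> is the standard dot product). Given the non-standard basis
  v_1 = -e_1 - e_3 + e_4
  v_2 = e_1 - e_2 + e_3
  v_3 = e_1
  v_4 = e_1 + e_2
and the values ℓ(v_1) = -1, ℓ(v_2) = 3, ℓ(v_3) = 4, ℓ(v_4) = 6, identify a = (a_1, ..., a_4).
a = (4, 2, 1, 4)

Write a = (a_1, ..., a_4) in the standard basis. For each basis vector v_i, ℓ(v_i) = <v_i, a> is a linear equation in the a_j's. Collect the n equations into a matrix system V a = ℓ, where row i of V is v_i (expressed in the standard basis). Since V is invertible (lower-triangular with 1s on the diagonal, up to permutation), solve by back-substitution:
  V =
[[-1, 0, -1, 1],
 [1, -1, 1, 0],
 [1, 0, 0, 0],
 [1, 1, 0, 0]]
  V a = (-1, 3, 4, 6)
Solving gives a = (4, 2, 1, 4).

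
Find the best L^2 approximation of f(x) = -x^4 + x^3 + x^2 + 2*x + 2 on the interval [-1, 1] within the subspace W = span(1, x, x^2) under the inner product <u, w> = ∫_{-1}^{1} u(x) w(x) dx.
g(x) = x^2/7 + 13*x/5 + 73/35

The best approximation g ∈ W is the orthogonal projection of f onto W. Writing g = a_0 + a_1 x + a_2 x^2, the coefficients solve the normal equations G · a = b where
  G_{ij} = <φ_i, φ_j> and b_i = <f, φ_i>, with φ_0 = 1, φ_1 = x, φ_2 = x^2.
G =
  [2, 0, 2/3]
  [0, 2/3, 0]
  [2/3, 0, 2/5],
b = (64/15, 26/15, 152/105).
Solving gives a_0 = 73/35, a_1 = 13/5, a_2 = 1/7, so
  g(x) = x^2/7 + 13*x/5 + 73/35.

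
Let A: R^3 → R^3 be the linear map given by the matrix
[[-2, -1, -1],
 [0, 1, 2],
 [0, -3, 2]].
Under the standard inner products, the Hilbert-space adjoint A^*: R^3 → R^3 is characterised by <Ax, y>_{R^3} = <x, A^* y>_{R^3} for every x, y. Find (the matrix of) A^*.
A^* = A^T =
[[-2, 0, 0],
 [-1, 1, -3],
 [-1, 2, 2]]

For real matrices with standard dot products, the defining identity <Ax, y> = <x, A^* y> gives (Ax)^T y = x^T (A^*) y, i.e. x^T A^T y = x^T (A^*) y. Since this holds for all x, y, we must have A^* = A^T. Therefore
A^* =
[[-2, 0, 0],
 [-1, 1, -3],
 [-1, 2, 2]].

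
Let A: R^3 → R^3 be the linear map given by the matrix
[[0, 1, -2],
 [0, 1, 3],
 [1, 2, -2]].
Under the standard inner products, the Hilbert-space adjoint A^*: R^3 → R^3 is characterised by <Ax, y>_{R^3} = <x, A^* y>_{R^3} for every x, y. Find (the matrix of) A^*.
A^* = A^T =
[[0, 0, 1],
 [1, 1, 2],
 [-2, 3, -2]]

For real matrices with standard dot products, the defining identity <Ax, y> = <x, A^* y> gives (Ax)^T y = x^T (A^*) y, i.e. x^T A^T y = x^T (A^*) y. Since this holds for all x, y, we must have A^* = A^T. Therefore
A^* =
[[0, 0, 1],
 [1, 1, 2],
 [-2, 3, -2]].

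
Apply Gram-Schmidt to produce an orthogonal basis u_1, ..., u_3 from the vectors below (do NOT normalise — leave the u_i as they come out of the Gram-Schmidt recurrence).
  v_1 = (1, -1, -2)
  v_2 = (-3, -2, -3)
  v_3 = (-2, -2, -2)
Orthogonal basis:
  u_1 = (1, -1, -2)
  u_2 = (-23/6, -7/6, -4/3)
  u_3 = (6/107, -54/107, 30/107)

Apply the Gram-Schmidt recurrence
  u_1 = v_1
  u_i = v_i − Σ_{j<i} ((v_i · u_j) / (u_j · u_j)) · u_j.

Step by step this gives:
  u_1 = (1, -1, -2)
  u_2 = (-23/6, -7/6, -4/3)
  u_3 = (6/107, -54/107, 30/107)

Orthogonality check:
  u_2 · u_1 = 0 (should be 0)
  u_3 · u_1 = 0 (should be 0)
  u_3 · u_2 = 0 (should be 0)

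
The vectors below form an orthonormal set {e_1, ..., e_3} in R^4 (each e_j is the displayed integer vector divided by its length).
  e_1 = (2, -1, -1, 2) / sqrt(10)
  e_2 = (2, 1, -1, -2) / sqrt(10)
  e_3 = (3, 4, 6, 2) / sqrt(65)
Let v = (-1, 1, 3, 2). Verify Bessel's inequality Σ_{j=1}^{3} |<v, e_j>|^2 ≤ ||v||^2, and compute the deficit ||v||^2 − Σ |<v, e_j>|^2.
Σ |<v, e_j>|^2 = 971/65; ||v||^2 = 15; deficit = 4/65

Write each e_j = u_j / sqrt(<u_j, u_j>) where u_j is the displayed integer vector. Then <v, e_j> = <v, u_j> / sqrt(<u_j, u_j>), so |<v, e_j>|^2 = <v, u_j>^2 / <u_j, u_j>.
Coefficients: <v, e_1> = -2/sqrt(10), <v, e_2> = -8/sqrt(10), <v, e_3> = 23/sqrt(65).
Square and sum: Σ |<v, e_j>|^2 = 971/65.
Compute ||v||^2 = v·v = 15.
Deficit = 15 − 971/65 = 4/65 ≥ 0, confirming Bessel's inequality. (The deficit equals ||v − Σ <v,e_j> e_j||^2, the squared distance from v to span{e_j}.)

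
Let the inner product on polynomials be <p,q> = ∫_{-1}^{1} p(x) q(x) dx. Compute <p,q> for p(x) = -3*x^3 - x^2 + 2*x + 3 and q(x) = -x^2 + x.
<p,q> = -22/15

Expand the product: p(x)·q(x) = 3*x^5 - 2*x^4 - 3*x^3 - x^2 + 3*x.
∫_{-1}^{1} of each monomial x^k gives [2/(k+1) if k even, 0 if k odd]. Integrating term-by-term (or equivalently evaluating the antiderivative F(x) = x^6/2 - 2*x^5/5 - 3*x^4/4 - x^3/3 + 3*x^2/2 at the endpoints):
  F(1) − F(−1) = 31/60 − (119/60) = -22/15.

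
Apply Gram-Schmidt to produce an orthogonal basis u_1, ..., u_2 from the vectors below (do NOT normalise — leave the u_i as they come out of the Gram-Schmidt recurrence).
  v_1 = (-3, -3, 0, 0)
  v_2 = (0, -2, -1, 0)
Orthogonal basis:
  u_1 = (-3, -3, 0, 0)
  u_2 = (1, -1, -1, 0)

Apply the Gram-Schmidt recurrence
  u_1 = v_1
  u_i = v_i − Σ_{j<i} ((v_i · u_j) / (u_j · u_j)) · u_j.

Step by step this gives:
  u_1 = (-3, -3, 0, 0)
  u_2 = (1, -1, -1, 0)

Orthogonality check:
  u_2 · u_1 = 0 (should be 0)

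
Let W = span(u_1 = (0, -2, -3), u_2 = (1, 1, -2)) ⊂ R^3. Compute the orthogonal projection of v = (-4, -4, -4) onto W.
proj_W(v) = (-40/31, -160/31, -100/31)

Set up U = [u_1 | ... | u_2] ∈ R^(3×2). The projector onto W = col(U) is P = U (U^T U)^(-1) U^T.
Compute U^T U =
  [13, 4]
  [4, 6],
and U^T v = (20, 0).
Solve U^T U · c = U^T v for the coefficients: c = (60/31, -40/31). The projection is proj_W(v) = U c.
Check: (v - proj_W(v)) · u_1 = 0  (should be 0).
Check: (v - proj_W(v)) · u_2 = 0  (should be 0).
Result: proj_W(v) = (-40/31, -160/31, -100/31).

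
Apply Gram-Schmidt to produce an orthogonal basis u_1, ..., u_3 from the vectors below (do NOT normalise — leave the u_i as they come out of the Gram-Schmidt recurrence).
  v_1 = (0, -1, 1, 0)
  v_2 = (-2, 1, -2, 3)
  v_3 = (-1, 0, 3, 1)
Orthogonal basis:
  u_1 = (0, -1, 1, 0)
  u_2 = (-2, -1/2, -1/2, 3)
  u_3 = (-13/27, 44/27, 44/27, 2/9)

Apply the Gram-Schmidt recurrence
  u_1 = v_1
  u_i = v_i − Σ_{j<i} ((v_i · u_j) / (u_j · u_j)) · u_j.

Step by step this gives:
  u_1 = (0, -1, 1, 0)
  u_2 = (-2, -1/2, -1/2, 3)
  u_3 = (-13/27, 44/27, 44/27, 2/9)

Orthogonality check:
  u_2 · u_1 = 0 (should be 0)
  u_3 · u_1 = 0 (should be 0)
  u_3 · u_2 = 0 (should be 0)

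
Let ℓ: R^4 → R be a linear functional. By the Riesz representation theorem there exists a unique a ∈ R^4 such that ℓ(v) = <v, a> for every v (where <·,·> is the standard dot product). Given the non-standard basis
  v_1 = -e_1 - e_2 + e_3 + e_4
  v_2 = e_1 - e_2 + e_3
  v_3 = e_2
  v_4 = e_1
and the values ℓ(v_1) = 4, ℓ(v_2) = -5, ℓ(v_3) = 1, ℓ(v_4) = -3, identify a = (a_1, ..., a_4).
a = (-3, 1, -1, 3)

Write a = (a_1, ..., a_4) in the standard basis. For each basis vector v_i, ℓ(v_i) = <v_i, a> is a linear equation in the a_j's. Collect the n equations into a matrix system V a = ℓ, where row i of V is v_i (expressed in the standard basis). Since V is invertible (lower-triangular with 1s on the diagonal, up to permutation), solve by back-substitution:
  V =
[[-1, -1, 1, 1],
 [1, -1, 1, 0],
 [0, 1, 0, 0],
 [1, 0, 0, 0]]
  V a = (4, -5, 1, -3)
Solving gives a = (-3, 1, -1, 3).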